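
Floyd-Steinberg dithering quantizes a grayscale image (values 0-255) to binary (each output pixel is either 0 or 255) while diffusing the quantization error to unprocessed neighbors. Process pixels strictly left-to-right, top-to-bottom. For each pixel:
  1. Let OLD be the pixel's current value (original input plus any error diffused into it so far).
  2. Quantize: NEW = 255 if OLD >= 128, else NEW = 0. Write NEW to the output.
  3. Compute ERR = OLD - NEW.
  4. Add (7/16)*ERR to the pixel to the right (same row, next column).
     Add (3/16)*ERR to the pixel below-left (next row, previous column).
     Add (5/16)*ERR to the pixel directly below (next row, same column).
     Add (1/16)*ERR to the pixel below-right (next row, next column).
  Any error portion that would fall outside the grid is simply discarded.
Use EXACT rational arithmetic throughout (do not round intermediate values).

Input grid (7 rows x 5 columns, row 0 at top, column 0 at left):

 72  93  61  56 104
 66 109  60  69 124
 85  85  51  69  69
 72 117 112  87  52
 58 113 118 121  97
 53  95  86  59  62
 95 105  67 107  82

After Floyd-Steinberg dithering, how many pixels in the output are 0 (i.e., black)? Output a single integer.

Answer: 24

Derivation:
(0,0): OLD=72 → NEW=0, ERR=72
(0,1): OLD=249/2 → NEW=0, ERR=249/2
(0,2): OLD=3695/32 → NEW=0, ERR=3695/32
(0,3): OLD=54537/512 → NEW=0, ERR=54537/512
(0,4): OLD=1233727/8192 → NEW=255, ERR=-855233/8192
(1,0): OLD=3579/32 → NEW=0, ERR=3579/32
(1,1): OLD=57085/256 → NEW=255, ERR=-8195/256
(1,2): OLD=899745/8192 → NEW=0, ERR=899745/8192
(1,3): OLD=4521341/32768 → NEW=255, ERR=-3834499/32768
(1,4): OLD=24555927/524288 → NEW=0, ERR=24555927/524288
(2,0): OLD=466735/4096 → NEW=0, ERR=466735/4096
(2,1): OLD=19979669/131072 → NEW=255, ERR=-13443691/131072
(2,2): OLD=34618687/2097152 → NEW=0, ERR=34618687/2097152
(2,3): OLD=1855552781/33554432 → NEW=0, ERR=1855552781/33554432
(2,4): OLD=53964332059/536870912 → NEW=0, ERR=53964332059/536870912
(3,0): OLD=185341471/2097152 → NEW=0, ERR=185341471/2097152
(3,1): OLD=2245293971/16777216 → NEW=255, ERR=-2032896109/16777216
(3,2): OLD=36563565025/536870912 → NEW=0, ERR=36563565025/536870912
(3,3): OLD=165308608401/1073741824 → NEW=255, ERR=-108495556719/1073741824
(3,4): OLD=732905310117/17179869184 → NEW=0, ERR=732905310117/17179869184
(4,0): OLD=16884226961/268435456 → NEW=0, ERR=16884226961/268435456
(4,1): OLD=1038916520561/8589934592 → NEW=0, ERR=1038916520561/8589934592
(4,2): OLD=22770561186559/137438953472 → NEW=255, ERR=-12276371948801/137438953472
(4,3): OLD=137660054069233/2199023255552 → NEW=0, ERR=137660054069233/2199023255552
(4,4): OLD=4623364969415703/35184372088832 → NEW=255, ERR=-4348649913236457/35184372088832
(5,0): OLD=13102490409459/137438953472 → NEW=0, ERR=13102490409459/137438953472
(5,1): OLD=177776786073081/1099511627776 → NEW=255, ERR=-102598679009799/1099511627776
(5,2): OLD=1286307529069601/35184372088832 → NEW=0, ERR=1286307529069601/35184372088832
(5,3): OLD=9260575830570207/140737488355328 → NEW=0, ERR=9260575830570207/140737488355328
(5,4): OLD=126272864458178597/2251799813685248 → NEW=0, ERR=126272864458178597/2251799813685248
(6,0): OLD=1887561253568483/17592186044416 → NEW=0, ERR=1887561253568483/17592186044416
(6,1): OLD=76332974149658989/562949953421312 → NEW=255, ERR=-67219263972775571/562949953421312
(6,2): OLD=294448490897610943/9007199254740992 → NEW=0, ERR=294448490897610943/9007199254740992
(6,3): OLD=22289417927122282165/144115188075855872 → NEW=255, ERR=-14459955032220965195/144115188075855872
(6,4): OLD=137749587807097190707/2305843009213693952 → NEW=0, ERR=137749587807097190707/2305843009213693952
Output grid:
  Row 0: ....#  (4 black, running=4)
  Row 1: .#.#.  (3 black, running=7)
  Row 2: .#...  (4 black, running=11)
  Row 3: .#.#.  (3 black, running=14)
  Row 4: ..#.#  (3 black, running=17)
  Row 5: .#...  (4 black, running=21)
  Row 6: .#.#.  (3 black, running=24)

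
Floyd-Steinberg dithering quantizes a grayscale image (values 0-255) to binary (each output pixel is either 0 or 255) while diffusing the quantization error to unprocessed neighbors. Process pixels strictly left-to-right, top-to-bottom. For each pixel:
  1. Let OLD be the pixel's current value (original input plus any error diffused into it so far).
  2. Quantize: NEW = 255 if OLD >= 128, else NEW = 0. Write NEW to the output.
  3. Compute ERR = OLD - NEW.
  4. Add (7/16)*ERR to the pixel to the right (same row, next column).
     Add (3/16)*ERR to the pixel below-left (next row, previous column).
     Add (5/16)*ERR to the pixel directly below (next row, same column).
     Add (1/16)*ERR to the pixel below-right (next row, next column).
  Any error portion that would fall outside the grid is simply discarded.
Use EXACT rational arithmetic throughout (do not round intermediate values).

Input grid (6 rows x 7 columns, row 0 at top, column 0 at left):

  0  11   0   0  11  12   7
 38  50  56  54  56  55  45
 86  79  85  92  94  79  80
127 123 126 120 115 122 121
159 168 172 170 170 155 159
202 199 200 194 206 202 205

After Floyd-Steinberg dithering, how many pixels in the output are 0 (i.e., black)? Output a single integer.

Answer: 24

Derivation:
(0,0): OLD=0 → NEW=0, ERR=0
(0,1): OLD=11 → NEW=0, ERR=11
(0,2): OLD=77/16 → NEW=0, ERR=77/16
(0,3): OLD=539/256 → NEW=0, ERR=539/256
(0,4): OLD=48829/4096 → NEW=0, ERR=48829/4096
(0,5): OLD=1128235/65536 → NEW=0, ERR=1128235/65536
(0,6): OLD=15237677/1048576 → NEW=0, ERR=15237677/1048576
(1,0): OLD=641/16 → NEW=0, ERR=641/16
(1,1): OLD=9199/128 → NEW=0, ERR=9199/128
(1,2): OLD=368755/4096 → NEW=0, ERR=368755/4096
(1,3): OLD=1582387/16384 → NEW=0, ERR=1582387/16384
(1,4): OLD=110456101/1048576 → NEW=0, ERR=110456101/1048576
(1,5): OLD=922205821/8388608 → NEW=0, ERR=922205821/8388608
(1,6): OLD=13249159667/134217728 → NEW=0, ERR=13249159667/134217728
(2,0): OLD=229365/2048 → NEW=0, ERR=229365/2048
(2,1): OLD=11130655/65536 → NEW=255, ERR=-5581025/65536
(2,2): OLD=103260717/1048576 → NEW=0, ERR=103260717/1048576
(2,3): OLD=1599231157/8388608 → NEW=255, ERR=-539863883/8388608
(2,4): OLD=8416231449/67108864 → NEW=0, ERR=8416231449/67108864
(2,5): OLD=415140774087/2147483648 → NEW=255, ERR=-132467556153/2147483648
(2,6): OLD=3117523639905/34359738368 → NEW=0, ERR=3117523639905/34359738368
(3,0): OLD=153124477/1048576 → NEW=255, ERR=-114262403/1048576
(3,1): OLD=622247889/8388608 → NEW=0, ERR=622247889/8388608
(3,2): OLD=11531817391/67108864 → NEW=255, ERR=-5580942929/67108864
(3,3): OLD=25011310823/268435456 → NEW=0, ERR=25011310823/268435456
(3,4): OLD=6162992527741/34359738368 → NEW=255, ERR=-2598740756099/34359738368
(3,5): OLD=25971650465503/274877906944 → NEW=0, ERR=25971650465503/274877906944
(3,6): OLD=821710279510721/4398046511104 → NEW=255, ERR=-299791580820799/4398046511104
(4,0): OLD=18636866299/134217728 → NEW=255, ERR=-15588654341/134217728
(4,1): OLD=253325258439/2147483648 → NEW=0, ERR=253325258439/2147483648
(4,2): OLD=7549767859065/34359738368 → NEW=255, ERR=-1211965424775/34359738368
(4,3): OLD=45164152133155/274877906944 → NEW=255, ERR=-24929714137565/274877906944
(4,4): OLD=286368405680013/2199023255552 → NEW=255, ERR=-274382524485747/2199023255552
(4,5): OLD=7911518482734633/70368744177664 → NEW=0, ERR=7911518482734633/70368744177664
(4,6): OLD=217064130620624495/1125899906842624 → NEW=255, ERR=-70040345624244625/1125899906842624
(5,0): OLD=6453550578373/34359738368 → NEW=255, ERR=-2308182705467/34359738368
(5,1): OLD=52941778457471/274877906944 → NEW=255, ERR=-17152087813249/274877906944
(5,2): OLD=334351280602277/2199023255552 → NEW=255, ERR=-226399649563483/2199023255552
(5,3): OLD=1671534356071793/17592186044416 → NEW=0, ERR=1671534356071793/17592186044416
(5,4): OLD=252189687490858487/1125899906842624 → NEW=255, ERR=-34914788754010633/1125899906842624
(5,5): OLD=1838410783423310319/9007199254740992 → NEW=255, ERR=-458425026535642641/9007199254740992
(5,6): OLD=24545698910621203297/144115188075855872 → NEW=255, ERR=-12203674048722044063/144115188075855872
Output grid:
  Row 0: .......  (7 black, running=7)
  Row 1: .......  (7 black, running=14)
  Row 2: .#.#.#.  (4 black, running=18)
  Row 3: #.#.#.#  (3 black, running=21)
  Row 4: #.###.#  (2 black, running=23)
  Row 5: ###.###  (1 black, running=24)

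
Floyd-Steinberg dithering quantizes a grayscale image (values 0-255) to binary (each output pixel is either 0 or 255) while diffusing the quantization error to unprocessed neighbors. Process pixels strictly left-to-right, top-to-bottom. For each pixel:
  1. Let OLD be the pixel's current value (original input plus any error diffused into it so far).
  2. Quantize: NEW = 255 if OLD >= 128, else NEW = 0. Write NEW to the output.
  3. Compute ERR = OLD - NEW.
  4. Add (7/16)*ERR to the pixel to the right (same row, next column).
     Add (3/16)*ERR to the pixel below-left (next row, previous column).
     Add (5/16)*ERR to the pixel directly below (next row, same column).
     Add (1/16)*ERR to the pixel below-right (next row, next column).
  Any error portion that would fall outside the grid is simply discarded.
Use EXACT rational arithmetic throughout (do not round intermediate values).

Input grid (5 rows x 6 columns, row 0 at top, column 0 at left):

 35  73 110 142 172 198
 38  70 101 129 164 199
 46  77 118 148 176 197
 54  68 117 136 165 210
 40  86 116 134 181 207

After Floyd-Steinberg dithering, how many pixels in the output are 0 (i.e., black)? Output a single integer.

Answer: 15

Derivation:
(0,0): OLD=35 → NEW=0, ERR=35
(0,1): OLD=1413/16 → NEW=0, ERR=1413/16
(0,2): OLD=38051/256 → NEW=255, ERR=-27229/256
(0,3): OLD=391029/4096 → NEW=0, ERR=391029/4096
(0,4): OLD=14009395/65536 → NEW=255, ERR=-2702285/65536
(0,5): OLD=188702053/1048576 → NEW=255, ERR=-78684827/1048576
(1,0): OLD=16767/256 → NEW=0, ERR=16767/256
(1,1): OLD=222201/2048 → NEW=0, ERR=222201/2048
(1,2): OLD=9086445/65536 → NEW=255, ERR=-7625235/65536
(1,3): OLD=24523625/262144 → NEW=0, ERR=24523625/262144
(1,4): OLD=3085991067/16777216 → NEW=255, ERR=-1192199013/16777216
(1,5): OLD=38086691533/268435456 → NEW=255, ERR=-30364349747/268435456
(2,0): OLD=2844611/32768 → NEW=0, ERR=2844611/32768
(2,1): OLD=137533713/1048576 → NEW=255, ERR=-129853167/1048576
(2,2): OLD=868770931/16777216 → NEW=0, ERR=868770931/16777216
(2,3): OLD=24064373403/134217728 → NEW=255, ERR=-10161147237/134217728
(2,4): OLD=452301404497/4294967296 → NEW=0, ERR=452301404497/4294967296
(2,5): OLD=13969495821383/68719476736 → NEW=255, ERR=-3553970746297/68719476736
(3,0): OLD=971547923/16777216 → NEW=0, ERR=971547923/16777216
(3,1): OLD=9364473367/134217728 → NEW=0, ERR=9364473367/134217728
(3,2): OLD=152226545269/1073741824 → NEW=255, ERR=-121577619851/1073741824
(3,3): OLD=5895201494175/68719476736 → NEW=0, ERR=5895201494175/68719476736
(3,4): OLD=121502760888895/549755813888 → NEW=255, ERR=-18684971652545/549755813888
(3,5): OLD=1632120483019601/8796093022208 → NEW=255, ERR=-610883237643439/8796093022208
(4,0): OLD=152854682941/2147483648 → NEW=0, ERR=152854682941/2147483648
(4,1): OLD=4168970564633/34359738368 → NEW=0, ERR=4168970564633/34359738368
(4,2): OLD=169484313220987/1099511627776 → NEW=255, ERR=-110891151861893/1099511627776
(4,3): OLD=1816125673809799/17592186044416 → NEW=0, ERR=1816125673809799/17592186044416
(4,4): OLD=58514127193538295/281474976710656 → NEW=255, ERR=-13261991867678985/281474976710656
(4,5): OLD=732103156282886497/4503599627370496 → NEW=255, ERR=-416314748696589983/4503599627370496
Output grid:
  Row 0: ..#.##  (3 black, running=3)
  Row 1: ..#.##  (3 black, running=6)
  Row 2: .#.#.#  (3 black, running=9)
  Row 3: ..#.##  (3 black, running=12)
  Row 4: ..#.##  (3 black, running=15)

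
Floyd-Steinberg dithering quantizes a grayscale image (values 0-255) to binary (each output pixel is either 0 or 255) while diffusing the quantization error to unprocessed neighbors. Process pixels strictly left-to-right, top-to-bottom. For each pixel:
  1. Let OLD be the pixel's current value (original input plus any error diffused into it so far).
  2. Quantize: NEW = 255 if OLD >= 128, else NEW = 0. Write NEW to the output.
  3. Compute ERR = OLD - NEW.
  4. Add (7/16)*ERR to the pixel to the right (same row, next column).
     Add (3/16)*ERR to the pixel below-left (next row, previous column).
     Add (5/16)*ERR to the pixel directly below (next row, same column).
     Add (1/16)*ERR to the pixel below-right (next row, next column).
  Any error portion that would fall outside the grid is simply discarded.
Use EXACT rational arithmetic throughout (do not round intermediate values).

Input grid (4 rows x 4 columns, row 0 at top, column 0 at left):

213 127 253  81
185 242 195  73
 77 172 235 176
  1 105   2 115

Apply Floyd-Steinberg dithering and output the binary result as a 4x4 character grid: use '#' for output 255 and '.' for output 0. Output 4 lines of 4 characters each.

(0,0): OLD=213 → NEW=255, ERR=-42
(0,1): OLD=869/8 → NEW=0, ERR=869/8
(0,2): OLD=38467/128 → NEW=255, ERR=5827/128
(0,3): OLD=206677/2048 → NEW=0, ERR=206677/2048
(1,0): OLD=24607/128 → NEW=255, ERR=-8033/128
(1,1): OLD=260505/1024 → NEW=255, ERR=-615/1024
(1,2): OLD=7689805/32768 → NEW=255, ERR=-666035/32768
(1,3): OLD=51636651/524288 → NEW=0, ERR=51636651/524288
(2,0): OLD=938403/16384 → NEW=0, ERR=938403/16384
(2,1): OLD=99162225/524288 → NEW=255, ERR=-34531215/524288
(2,2): OLD=228864581/1048576 → NEW=255, ERR=-38522299/1048576
(2,3): OLD=3178187313/16777216 → NEW=255, ERR=-1100002767/16777216
(3,0): OLD=54939443/8388608 → NEW=0, ERR=54939443/8388608
(3,1): OLD=11270867501/134217728 → NEW=0, ERR=11270867501/134217728
(3,2): OLD=23296710995/2147483648 → NEW=0, ERR=23296710995/2147483648
(3,3): OLD=3331551450053/34359738368 → NEW=0, ERR=3331551450053/34359738368
Row 0: #.#.
Row 1: ###.
Row 2: .###
Row 3: ....

Answer: #.#.
###.
.###
....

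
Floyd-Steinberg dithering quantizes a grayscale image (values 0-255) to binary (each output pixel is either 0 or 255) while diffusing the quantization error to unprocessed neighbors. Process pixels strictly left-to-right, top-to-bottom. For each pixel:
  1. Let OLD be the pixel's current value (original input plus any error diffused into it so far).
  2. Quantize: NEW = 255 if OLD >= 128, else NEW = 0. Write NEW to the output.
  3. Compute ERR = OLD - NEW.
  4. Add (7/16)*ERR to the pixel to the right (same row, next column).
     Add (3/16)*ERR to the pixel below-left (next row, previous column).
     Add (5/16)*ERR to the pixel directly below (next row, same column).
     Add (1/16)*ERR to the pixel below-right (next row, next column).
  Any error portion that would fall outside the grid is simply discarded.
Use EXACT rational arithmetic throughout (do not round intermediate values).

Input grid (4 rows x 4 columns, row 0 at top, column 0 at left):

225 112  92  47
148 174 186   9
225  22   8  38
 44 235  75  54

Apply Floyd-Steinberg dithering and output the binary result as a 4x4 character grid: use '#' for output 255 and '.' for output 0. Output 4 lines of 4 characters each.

Answer: #.#.
##..
#...
.#..

Derivation:
(0,0): OLD=225 → NEW=255, ERR=-30
(0,1): OLD=791/8 → NEW=0, ERR=791/8
(0,2): OLD=17313/128 → NEW=255, ERR=-15327/128
(0,3): OLD=-11033/2048 → NEW=0, ERR=-11033/2048
(1,0): OLD=20117/128 → NEW=255, ERR=-12523/128
(1,1): OLD=141075/1024 → NEW=255, ERR=-120045/1024
(1,2): OLD=3357455/32768 → NEW=0, ERR=3357455/32768
(1,3): OLD=23414425/524288 → NEW=0, ERR=23414425/524288
(2,0): OLD=2825345/16384 → NEW=255, ERR=-1352575/16384
(2,1): OLD=-19742437/524288 → NEW=0, ERR=-19742437/524288
(2,2): OLD=25786055/1048576 → NEW=0, ERR=25786055/1048576
(2,3): OLD=1159619403/16777216 → NEW=0, ERR=1159619403/16777216
(3,0): OLD=93459441/8388608 → NEW=0, ERR=93459441/8388608
(3,1): OLD=30542334127/134217728 → NEW=255, ERR=-3683186513/134217728
(3,2): OLD=174558845009/2147483648 → NEW=0, ERR=174558845009/2147483648
(3,3): OLD=3872304045495/34359738368 → NEW=0, ERR=3872304045495/34359738368
Row 0: #.#.
Row 1: ##..
Row 2: #...
Row 3: .#..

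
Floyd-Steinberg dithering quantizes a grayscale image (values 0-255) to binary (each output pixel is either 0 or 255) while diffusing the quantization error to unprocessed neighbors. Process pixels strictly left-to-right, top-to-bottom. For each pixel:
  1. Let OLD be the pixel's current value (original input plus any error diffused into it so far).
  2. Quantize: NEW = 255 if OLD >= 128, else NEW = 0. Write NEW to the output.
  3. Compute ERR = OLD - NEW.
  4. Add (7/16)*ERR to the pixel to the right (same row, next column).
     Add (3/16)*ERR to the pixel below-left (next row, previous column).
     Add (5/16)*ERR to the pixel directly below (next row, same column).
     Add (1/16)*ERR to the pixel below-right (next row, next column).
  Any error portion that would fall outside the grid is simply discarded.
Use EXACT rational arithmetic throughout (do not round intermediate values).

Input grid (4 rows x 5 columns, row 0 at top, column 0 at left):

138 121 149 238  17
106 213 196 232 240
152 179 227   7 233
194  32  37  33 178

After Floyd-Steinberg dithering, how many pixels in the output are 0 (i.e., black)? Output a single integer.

Answer: 8

Derivation:
(0,0): OLD=138 → NEW=255, ERR=-117
(0,1): OLD=1117/16 → NEW=0, ERR=1117/16
(0,2): OLD=45963/256 → NEW=255, ERR=-19317/256
(0,3): OLD=839629/4096 → NEW=255, ERR=-204851/4096
(0,4): OLD=-319845/65536 → NEW=0, ERR=-319845/65536
(1,0): OLD=21127/256 → NEW=0, ERR=21127/256
(1,1): OLD=510897/2048 → NEW=255, ERR=-11343/2048
(1,2): OLD=10812293/65536 → NEW=255, ERR=-5899387/65536
(1,3): OLD=44920289/262144 → NEW=255, ERR=-21926431/262144
(1,4): OLD=833640579/4194304 → NEW=255, ERR=-235906941/4194304
(2,0): OLD=5791787/32768 → NEW=255, ERR=-2564053/32768
(2,1): OLD=137693833/1048576 → NEW=255, ERR=-129693047/1048576
(2,2): OLD=2159700955/16777216 → NEW=255, ERR=-2118489125/16777216
(2,3): OLD=-24307959967/268435456 → NEW=0, ERR=-24307959967/268435456
(2,4): OLD=732628773735/4294967296 → NEW=255, ERR=-362587886745/4294967296
(3,0): OLD=2455452283/16777216 → NEW=255, ERR=-1822737797/16777216
(3,1): OLD=-11106468129/134217728 → NEW=0, ERR=-11106468129/134217728
(3,2): OLD=-272181193787/4294967296 → NEW=0, ERR=-272181193787/4294967296
(3,3): OLD=-401532412227/8589934592 → NEW=0, ERR=-401532412227/8589934592
(3,4): OLD=17249673246033/137438953472 → NEW=0, ERR=17249673246033/137438953472
Output grid:
  Row 0: #.##.  (2 black, running=2)
  Row 1: .####  (1 black, running=3)
  Row 2: ###.#  (1 black, running=4)
  Row 3: #....  (4 black, running=8)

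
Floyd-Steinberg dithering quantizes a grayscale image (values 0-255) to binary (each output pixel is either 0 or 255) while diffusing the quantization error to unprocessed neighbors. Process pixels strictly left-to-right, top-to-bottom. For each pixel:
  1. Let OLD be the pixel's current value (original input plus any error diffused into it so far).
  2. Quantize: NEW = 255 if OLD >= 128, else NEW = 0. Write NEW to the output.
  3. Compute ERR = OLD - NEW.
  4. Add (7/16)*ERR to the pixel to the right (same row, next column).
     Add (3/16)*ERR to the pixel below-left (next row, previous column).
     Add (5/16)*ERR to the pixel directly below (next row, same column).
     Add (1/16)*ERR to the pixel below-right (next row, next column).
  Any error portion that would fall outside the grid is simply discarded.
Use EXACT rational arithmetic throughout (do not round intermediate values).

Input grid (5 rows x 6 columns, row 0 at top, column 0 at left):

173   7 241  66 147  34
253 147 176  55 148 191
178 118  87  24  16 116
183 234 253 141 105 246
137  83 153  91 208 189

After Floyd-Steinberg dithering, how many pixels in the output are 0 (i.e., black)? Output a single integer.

Answer: 13

Derivation:
(0,0): OLD=173 → NEW=255, ERR=-82
(0,1): OLD=-231/8 → NEW=0, ERR=-231/8
(0,2): OLD=29231/128 → NEW=255, ERR=-3409/128
(0,3): OLD=111305/2048 → NEW=0, ERR=111305/2048
(0,4): OLD=5596031/32768 → NEW=255, ERR=-2759809/32768
(0,5): OLD=-1492871/524288 → NEW=0, ERR=-1492871/524288
(1,0): OLD=28411/128 → NEW=255, ERR=-4229/128
(1,1): OLD=116125/1024 → NEW=0, ERR=116125/1024
(1,2): OLD=7394977/32768 → NEW=255, ERR=-960863/32768
(1,3): OLD=5465517/131072 → NEW=0, ERR=5465517/131072
(1,4): OLD=1197779207/8388608 → NEW=255, ERR=-941315833/8388608
(1,5): OLD=18220434433/134217728 → NEW=255, ERR=-16005086207/134217728
(2,0): OLD=3095567/16384 → NEW=255, ERR=-1082353/16384
(2,1): OLD=61327829/524288 → NEW=0, ERR=61327829/524288
(2,2): OLD=1207276863/8388608 → NEW=255, ERR=-931818177/8388608
(2,3): OLD=-2311232377/67108864 → NEW=0, ERR=-2311232377/67108864
(2,4): OLD=-115721350763/2147483648 → NEW=0, ERR=-115721350763/2147483648
(2,5): OLD=1654296445539/34359738368 → NEW=0, ERR=1654296445539/34359738368
(3,0): OLD=1545922271/8388608 → NEW=255, ERR=-593172769/8388608
(3,1): OLD=14405673011/67108864 → NEW=255, ERR=-2707087309/67108864
(3,2): OLD=108175304105/536870912 → NEW=255, ERR=-28726778455/536870912
(3,3): OLD=3084866627227/34359738368 → NEW=0, ERR=3084866627227/34359738368
(3,4): OLD=36920128573691/274877906944 → NEW=255, ERR=-33173737697029/274877906944
(3,5): OLD=901062802776277/4398046511104 → NEW=255, ERR=-220439057555243/4398046511104
(4,0): OLD=115254457201/1073741824 → NEW=0, ERR=115254457201/1073741824
(4,1): OLD=1767856572797/17179869184 → NEW=0, ERR=1767856572797/17179869184
(4,2): OLD=107538633617895/549755813888 → NEW=255, ERR=-32649098923545/549755813888
(4,3): OLD=590231455414179/8796093022208 → NEW=0, ERR=590231455414179/8796093022208
(4,4): OLD=27564311245521491/140737488355328 → NEW=255, ERR=-8323748285087149/140737488355328
(4,5): OLD=315068723881184101/2251799813685248 → NEW=255, ERR=-259140228608554139/2251799813685248
Output grid:
  Row 0: #.#.#.  (3 black, running=3)
  Row 1: #.#.##  (2 black, running=5)
  Row 2: #.#...  (4 black, running=9)
  Row 3: ###.##  (1 black, running=10)
  Row 4: ..#.##  (3 black, running=13)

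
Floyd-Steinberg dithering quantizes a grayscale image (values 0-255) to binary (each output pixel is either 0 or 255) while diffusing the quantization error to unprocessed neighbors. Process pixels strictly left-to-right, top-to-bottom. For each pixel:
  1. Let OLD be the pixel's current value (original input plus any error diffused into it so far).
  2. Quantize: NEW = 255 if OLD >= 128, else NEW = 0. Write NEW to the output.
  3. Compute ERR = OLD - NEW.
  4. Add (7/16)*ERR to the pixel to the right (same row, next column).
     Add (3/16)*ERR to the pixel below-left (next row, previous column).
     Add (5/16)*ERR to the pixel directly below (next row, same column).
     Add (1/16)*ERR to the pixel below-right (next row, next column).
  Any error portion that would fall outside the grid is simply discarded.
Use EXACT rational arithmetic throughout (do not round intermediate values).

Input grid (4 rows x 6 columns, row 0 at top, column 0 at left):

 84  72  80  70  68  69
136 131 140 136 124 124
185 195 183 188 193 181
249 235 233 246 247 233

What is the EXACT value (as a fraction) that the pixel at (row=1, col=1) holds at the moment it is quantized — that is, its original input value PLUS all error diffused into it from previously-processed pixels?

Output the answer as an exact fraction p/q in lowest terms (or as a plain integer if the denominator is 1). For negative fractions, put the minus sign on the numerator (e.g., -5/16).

(0,0): OLD=84 → NEW=0, ERR=84
(0,1): OLD=435/4 → NEW=0, ERR=435/4
(0,2): OLD=8165/64 → NEW=0, ERR=8165/64
(0,3): OLD=128835/1024 → NEW=0, ERR=128835/1024
(0,4): OLD=2015957/16384 → NEW=0, ERR=2015957/16384
(0,5): OLD=32199635/262144 → NEW=0, ERR=32199635/262144
(1,0): OLD=11689/64 → NEW=255, ERR=-4631/64
(1,1): OLD=83199/512 → NEW=255, ERR=-47361/512
Target (1,1): original=131, with diffused error = 83199/512

Answer: 83199/512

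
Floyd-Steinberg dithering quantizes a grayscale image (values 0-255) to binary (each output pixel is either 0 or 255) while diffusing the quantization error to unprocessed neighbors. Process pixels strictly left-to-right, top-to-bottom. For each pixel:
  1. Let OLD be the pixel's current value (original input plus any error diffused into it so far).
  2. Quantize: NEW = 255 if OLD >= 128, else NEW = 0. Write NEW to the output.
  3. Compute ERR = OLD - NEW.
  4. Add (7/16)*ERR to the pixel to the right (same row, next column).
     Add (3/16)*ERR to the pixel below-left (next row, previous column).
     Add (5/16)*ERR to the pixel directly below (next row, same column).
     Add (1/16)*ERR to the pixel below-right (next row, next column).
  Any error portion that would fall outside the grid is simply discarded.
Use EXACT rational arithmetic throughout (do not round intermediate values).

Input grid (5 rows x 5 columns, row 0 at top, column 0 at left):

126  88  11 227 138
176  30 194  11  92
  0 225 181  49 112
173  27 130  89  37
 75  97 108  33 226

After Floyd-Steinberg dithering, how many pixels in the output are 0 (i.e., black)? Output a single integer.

Answer: 15

Derivation:
(0,0): OLD=126 → NEW=0, ERR=126
(0,1): OLD=1145/8 → NEW=255, ERR=-895/8
(0,2): OLD=-4857/128 → NEW=0, ERR=-4857/128
(0,3): OLD=430897/2048 → NEW=255, ERR=-91343/2048
(0,4): OLD=3882583/32768 → NEW=0, ERR=3882583/32768
(1,0): OLD=24883/128 → NEW=255, ERR=-7757/128
(1,1): OLD=-31451/1024 → NEW=0, ERR=-31451/1024
(1,2): OLD=5024969/32768 → NEW=255, ERR=-3330871/32768
(1,3): OLD=-3613003/131072 → NEW=0, ERR=-3613003/131072
(1,4): OLD=239452671/2097152 → NEW=0, ERR=239452671/2097152
(2,0): OLD=-404633/16384 → NEW=0, ERR=-404633/16384
(2,1): OLD=95289373/524288 → NEW=255, ERR=-38404067/524288
(2,2): OLD=923580951/8388608 → NEW=0, ERR=923580951/8388608
(2,3): OLD=13906303445/134217728 → NEW=0, ERR=13906303445/134217728
(2,4): OLD=410787432339/2147483648 → NEW=255, ERR=-136820897901/2147483648
(3,0): OLD=1271275703/8388608 → NEW=255, ERR=-867819337/8388608
(3,1): OLD=-1479805653/67108864 → NEW=0, ERR=-1479805653/67108864
(3,2): OLD=364229540361/2147483648 → NEW=255, ERR=-183378789879/2147483648
(3,3): OLD=339105436369/4294967296 → NEW=0, ERR=339105436369/4294967296
(3,4): OLD=3993151425045/68719476736 → NEW=0, ERR=3993151425045/68719476736
(4,0): OLD=41378446361/1073741824 → NEW=0, ERR=41378446361/1073741824
(4,1): OLD=2903125846361/34359738368 → NEW=0, ERR=2903125846361/34359738368
(4,2): OLD=72406075612631/549755813888 → NEW=255, ERR=-67781656928809/549755813888
(4,3): OLD=81717614499417/8796093022208 → NEW=0, ERR=81717614499417/8796093022208
(4,4): OLD=35628800515512559/140737488355328 → NEW=255, ERR=-259259015096081/140737488355328
Output grid:
  Row 0: .#.#.  (3 black, running=3)
  Row 1: #.#..  (3 black, running=6)
  Row 2: .#..#  (3 black, running=9)
  Row 3: #.#..  (3 black, running=12)
  Row 4: ..#.#  (3 black, running=15)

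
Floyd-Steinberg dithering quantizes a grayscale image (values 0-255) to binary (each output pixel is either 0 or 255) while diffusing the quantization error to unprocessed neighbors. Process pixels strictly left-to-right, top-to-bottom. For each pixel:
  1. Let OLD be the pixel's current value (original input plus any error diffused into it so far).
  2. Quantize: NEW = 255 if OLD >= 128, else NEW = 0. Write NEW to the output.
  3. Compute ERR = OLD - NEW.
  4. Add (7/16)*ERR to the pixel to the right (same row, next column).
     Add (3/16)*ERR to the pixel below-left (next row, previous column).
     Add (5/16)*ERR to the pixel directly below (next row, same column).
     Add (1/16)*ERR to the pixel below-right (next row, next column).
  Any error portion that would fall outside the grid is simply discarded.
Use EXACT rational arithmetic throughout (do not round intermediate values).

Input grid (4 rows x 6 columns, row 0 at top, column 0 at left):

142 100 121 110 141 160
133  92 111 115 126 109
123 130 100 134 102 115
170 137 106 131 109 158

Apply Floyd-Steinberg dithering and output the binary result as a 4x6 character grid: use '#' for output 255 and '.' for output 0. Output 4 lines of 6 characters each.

Answer: #.#.#.
..#.#.
#.#..#
#.#.#.

Derivation:
(0,0): OLD=142 → NEW=255, ERR=-113
(0,1): OLD=809/16 → NEW=0, ERR=809/16
(0,2): OLD=36639/256 → NEW=255, ERR=-28641/256
(0,3): OLD=250073/4096 → NEW=0, ERR=250073/4096
(0,4): OLD=10991087/65536 → NEW=255, ERR=-5720593/65536
(0,5): OLD=127728009/1048576 → NEW=0, ERR=127728009/1048576
(1,0): OLD=27435/256 → NEW=0, ERR=27435/256
(1,1): OLD=259373/2048 → NEW=0, ERR=259373/2048
(1,2): OLD=9571761/65536 → NEW=255, ERR=-7139919/65536
(1,3): OLD=16529693/262144 → NEW=0, ERR=16529693/262144
(1,4): OLD=2566315895/16777216 → NEW=255, ERR=-1711874185/16777216
(1,5): OLD=26030114321/268435456 → NEW=0, ERR=26030114321/268435456
(2,0): OLD=5905983/32768 → NEW=255, ERR=-2449857/32768
(2,1): OLD=129120165/1048576 → NEW=0, ERR=129120165/1048576
(2,2): OLD=2341524527/16777216 → NEW=255, ERR=-1936665553/16777216
(2,3): OLD=10369876087/134217728 → NEW=0, ERR=10369876087/134217728
(2,4): OLD=541331743205/4294967296 → NEW=0, ERR=541331743205/4294967296
(2,5): OLD=13336231381395/68719476736 → NEW=255, ERR=-4187235186285/68719476736
(3,0): OLD=2847510095/16777216 → NEW=255, ERR=-1430679985/16777216
(3,1): OLD=15013093667/134217728 → NEW=0, ERR=15013093667/134217728
(3,2): OLD=151447654809/1073741824 → NEW=255, ERR=-122356510311/1073741824
(3,3): OLD=8363658185675/68719476736 → NEW=0, ERR=8363658185675/68719476736
(3,4): OLD=107223292590699/549755813888 → NEW=255, ERR=-32964439950741/549755813888
(3,5): OLD=1060832673532517/8796093022208 → NEW=0, ERR=1060832673532517/8796093022208
Row 0: #.#.#.
Row 1: ..#.#.
Row 2: #.#..#
Row 3: #.#.#.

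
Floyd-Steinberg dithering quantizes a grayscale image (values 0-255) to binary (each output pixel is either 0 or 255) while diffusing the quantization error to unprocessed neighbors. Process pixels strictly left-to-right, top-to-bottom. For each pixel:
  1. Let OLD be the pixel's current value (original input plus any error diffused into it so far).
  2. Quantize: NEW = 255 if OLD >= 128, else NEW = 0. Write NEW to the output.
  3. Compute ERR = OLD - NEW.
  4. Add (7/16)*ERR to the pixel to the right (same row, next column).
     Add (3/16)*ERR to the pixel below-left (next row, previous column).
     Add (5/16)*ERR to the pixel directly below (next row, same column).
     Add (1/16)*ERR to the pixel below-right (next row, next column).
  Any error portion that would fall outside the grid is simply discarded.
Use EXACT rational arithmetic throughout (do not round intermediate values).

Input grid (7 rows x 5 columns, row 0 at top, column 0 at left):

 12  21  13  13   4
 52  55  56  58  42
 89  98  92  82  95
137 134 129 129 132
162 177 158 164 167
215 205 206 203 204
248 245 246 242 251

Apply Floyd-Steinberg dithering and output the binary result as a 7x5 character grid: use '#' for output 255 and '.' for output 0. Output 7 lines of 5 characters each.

Answer: .....
.....
.##.#
#.#.#
#.##.
#####
#####

Derivation:
(0,0): OLD=12 → NEW=0, ERR=12
(0,1): OLD=105/4 → NEW=0, ERR=105/4
(0,2): OLD=1567/64 → NEW=0, ERR=1567/64
(0,3): OLD=24281/1024 → NEW=0, ERR=24281/1024
(0,4): OLD=235503/16384 → NEW=0, ERR=235503/16384
(1,0): OLD=3883/64 → NEW=0, ERR=3883/64
(1,1): OLD=48685/512 → NEW=0, ERR=48685/512
(1,2): OLD=1824177/16384 → NEW=0, ERR=1824177/16384
(1,3): OLD=7755933/65536 → NEW=0, ERR=7755933/65536
(1,4): OLD=104595767/1048576 → NEW=0, ERR=104595767/1048576
(2,0): OLD=1030463/8192 → NEW=0, ERR=1030463/8192
(2,1): OLD=54372773/262144 → NEW=255, ERR=-12473947/262144
(2,2): OLD=562490415/4194304 → NEW=255, ERR=-507057105/4194304
(2,3): OLD=6157564189/67108864 → NEW=0, ERR=6157564189/67108864
(2,4): OLD=186521143435/1073741824 → NEW=255, ERR=-87283021685/1073741824
(3,0): OLD=702071887/4194304 → NEW=255, ERR=-367475633/4194304
(3,1): OLD=2214384163/33554432 → NEW=0, ERR=2214384163/33554432
(3,2): OLD=144228867313/1073741824 → NEW=255, ERR=-129575297807/1073741824
(3,3): OLD=176265686409/2147483648 → NEW=0, ERR=176265686409/2147483648
(3,4): OLD=5093557106637/34359738368 → NEW=255, ERR=-3668176177203/34359738368
(4,0): OLD=78917214913/536870912 → NEW=255, ERR=-57984867647/536870912
(4,1): OLD=2100550509121/17179869184 → NEW=0, ERR=2100550509121/17179869184
(4,2): OLD=53132680201711/274877906944 → NEW=255, ERR=-16961186069009/274877906944
(4,3): OLD=594153860148289/4398046511104 → NEW=255, ERR=-527348000183231/4398046511104
(4,4): OLD=6073503648742983/70368744177664 → NEW=0, ERR=6073503648742983/70368744177664
(5,0): OLD=56122822696803/274877906944 → NEW=255, ERR=-13971043573917/274877906944
(5,1): OLD=445637230023145/2199023255552 → NEW=255, ERR=-115113700142615/2199023255552
(5,2): OLD=10483171542866737/70368744177664 → NEW=255, ERR=-7460858222437583/70368744177664
(5,3): OLD=37005570207473439/281474976710656 → NEW=255, ERR=-34770548853743841/281474976710656
(5,4): OLD=763060282970507173/4503599627370496 → NEW=255, ERR=-385357622008969307/4503599627370496
(6,0): OLD=7821541434645811/35184372088832 → NEW=255, ERR=-1150473448006349/35184372088832
(6,1): OLD=215361495059300093/1125899906842624 → NEW=255, ERR=-71742981185569027/1125899906842624
(6,2): OLD=2856287706520633263/18014398509481984 → NEW=255, ERR=-1737383913397272657/18014398509481984
(6,3): OLD=39929216832683651397/288230376151711744 → NEW=255, ERR=-33569529086002843323/288230376151711744
(6,4): OLD=763627005954150589219/4611686018427387904 → NEW=255, ERR=-412352928744833326301/4611686018427387904
Row 0: .....
Row 1: .....
Row 2: .##.#
Row 3: #.#.#
Row 4: #.##.
Row 5: #####
Row 6: #####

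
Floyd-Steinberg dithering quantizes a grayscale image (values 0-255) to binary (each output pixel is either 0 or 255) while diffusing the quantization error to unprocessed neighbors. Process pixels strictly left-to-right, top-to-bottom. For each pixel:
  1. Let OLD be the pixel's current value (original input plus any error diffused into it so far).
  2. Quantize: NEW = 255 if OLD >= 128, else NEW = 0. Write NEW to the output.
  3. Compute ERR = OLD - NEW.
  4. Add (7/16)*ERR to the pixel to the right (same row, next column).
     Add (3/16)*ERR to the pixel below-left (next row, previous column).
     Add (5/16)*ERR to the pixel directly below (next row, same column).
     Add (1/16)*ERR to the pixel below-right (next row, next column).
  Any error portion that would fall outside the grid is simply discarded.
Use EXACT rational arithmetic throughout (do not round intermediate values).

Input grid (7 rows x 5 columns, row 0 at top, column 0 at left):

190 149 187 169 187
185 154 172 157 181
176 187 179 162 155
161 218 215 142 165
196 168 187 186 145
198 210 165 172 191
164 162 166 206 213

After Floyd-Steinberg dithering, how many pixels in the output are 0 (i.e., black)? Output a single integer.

Answer: 9

Derivation:
(0,0): OLD=190 → NEW=255, ERR=-65
(0,1): OLD=1929/16 → NEW=0, ERR=1929/16
(0,2): OLD=61375/256 → NEW=255, ERR=-3905/256
(0,3): OLD=664889/4096 → NEW=255, ERR=-379591/4096
(0,4): OLD=9598095/65536 → NEW=255, ERR=-7113585/65536
(1,0): OLD=47947/256 → NEW=255, ERR=-17333/256
(1,1): OLD=317709/2048 → NEW=255, ERR=-204531/2048
(1,2): OLD=7451409/65536 → NEW=0, ERR=7451409/65536
(1,3): OLD=41019645/262144 → NEW=255, ERR=-25827075/262144
(1,4): OLD=411813975/4194304 → NEW=0, ERR=411813975/4194304
(2,0): OLD=4460255/32768 → NEW=255, ERR=-3895585/32768
(2,1): OLD=126737541/1048576 → NEW=0, ERR=126737541/1048576
(2,2): OLD=4071752399/16777216 → NEW=255, ERR=-206437681/16777216
(2,3): OLD=40626144509/268435456 → NEW=255, ERR=-27824896771/268435456
(2,4): OLD=576279200683/4294967296 → NEW=255, ERR=-518937459797/4294967296
(3,0): OLD=2458050799/16777216 → NEW=255, ERR=-1820139281/16777216
(3,1): OLD=26651552579/134217728 → NEW=255, ERR=-7573968061/134217728
(3,2): OLD=749837521489/4294967296 → NEW=255, ERR=-345379138991/4294967296
(3,3): OLD=438107444521/8589934592 → NEW=0, ERR=438107444521/8589934592
(3,4): OLD=19664408139885/137438953472 → NEW=255, ERR=-15382524995475/137438953472
(4,0): OLD=325379319585/2147483648 → NEW=255, ERR=-222229010655/2147483648
(4,1): OLD=5719737979809/68719476736 → NEW=0, ERR=5719737979809/68719476736
(4,2): OLD=224653216154767/1099511627776 → NEW=255, ERR=-55722248928113/1099511627776
(4,3): OLD=2704881966784929/17592186044416 → NEW=255, ERR=-1781125474541151/17592186044416
(4,4): OLD=19398421350532071/281474976710656 → NEW=0, ERR=19398421350532071/281474976710656
(5,0): OLD=199305874534275/1099511627776 → NEW=255, ERR=-81069590548605/1099511627776
(5,1): OLD=1651751486816073/8796093022208 → NEW=255, ERR=-591252233846967/8796093022208
(5,2): OLD=29828936468359313/281474976710656 → NEW=0, ERR=29828936468359313/281474976710656
(5,3): OLD=221215505387236927/1125899906842624 → NEW=255, ERR=-65888970857632193/1125899906842624
(5,4): OLD=3253503715947641349/18014398509481984 → NEW=255, ERR=-1340167903970264571/18014398509481984
(6,0): OLD=18064407766788691/140737488355328 → NEW=255, ERR=-17823651763819949/140737488355328
(6,1): OLD=454184651749661405/4503599627370496 → NEW=0, ERR=454184651749661405/4503599627370496
(6,2): OLD=16433779295991178831/72057594037927936 → NEW=255, ERR=-1940907183680444849/72057594037927936
(6,3): OLD=194385201877061870629/1152921504606846976 → NEW=255, ERR=-99609781797684108251/1152921504606846976
(6,4): OLD=2735563979687645708099/18446744073709551616 → NEW=255, ERR=-1968355759108289953981/18446744073709551616
Output grid:
  Row 0: #.###  (1 black, running=1)
  Row 1: ##.#.  (2 black, running=3)
  Row 2: #.###  (1 black, running=4)
  Row 3: ###.#  (1 black, running=5)
  Row 4: #.##.  (2 black, running=7)
  Row 5: ##.##  (1 black, running=8)
  Row 6: #.###  (1 black, running=9)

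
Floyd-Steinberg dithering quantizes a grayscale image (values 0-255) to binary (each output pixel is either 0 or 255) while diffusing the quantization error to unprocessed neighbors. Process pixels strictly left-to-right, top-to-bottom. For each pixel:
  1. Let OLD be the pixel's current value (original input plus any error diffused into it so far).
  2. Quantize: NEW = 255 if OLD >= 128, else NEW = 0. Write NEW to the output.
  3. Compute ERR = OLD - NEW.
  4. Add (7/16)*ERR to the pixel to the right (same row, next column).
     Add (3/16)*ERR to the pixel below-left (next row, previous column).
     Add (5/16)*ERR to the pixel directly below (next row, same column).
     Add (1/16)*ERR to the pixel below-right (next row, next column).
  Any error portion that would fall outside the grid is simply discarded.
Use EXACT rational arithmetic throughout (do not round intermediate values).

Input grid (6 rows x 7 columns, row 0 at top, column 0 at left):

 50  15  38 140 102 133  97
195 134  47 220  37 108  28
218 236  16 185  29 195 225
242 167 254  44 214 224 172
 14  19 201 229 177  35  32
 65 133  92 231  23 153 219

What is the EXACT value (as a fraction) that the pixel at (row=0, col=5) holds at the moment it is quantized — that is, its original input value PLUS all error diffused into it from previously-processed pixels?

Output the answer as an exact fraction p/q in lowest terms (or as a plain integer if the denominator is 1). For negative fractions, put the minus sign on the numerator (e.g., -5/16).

(0,0): OLD=50 → NEW=0, ERR=50
(0,1): OLD=295/8 → NEW=0, ERR=295/8
(0,2): OLD=6929/128 → NEW=0, ERR=6929/128
(0,3): OLD=335223/2048 → NEW=255, ERR=-187017/2048
(0,4): OLD=2033217/32768 → NEW=0, ERR=2033217/32768
(0,5): OLD=83962823/524288 → NEW=255, ERR=-49730617/524288
Target (0,5): original=133, with diffused error = 83962823/524288

Answer: 83962823/524288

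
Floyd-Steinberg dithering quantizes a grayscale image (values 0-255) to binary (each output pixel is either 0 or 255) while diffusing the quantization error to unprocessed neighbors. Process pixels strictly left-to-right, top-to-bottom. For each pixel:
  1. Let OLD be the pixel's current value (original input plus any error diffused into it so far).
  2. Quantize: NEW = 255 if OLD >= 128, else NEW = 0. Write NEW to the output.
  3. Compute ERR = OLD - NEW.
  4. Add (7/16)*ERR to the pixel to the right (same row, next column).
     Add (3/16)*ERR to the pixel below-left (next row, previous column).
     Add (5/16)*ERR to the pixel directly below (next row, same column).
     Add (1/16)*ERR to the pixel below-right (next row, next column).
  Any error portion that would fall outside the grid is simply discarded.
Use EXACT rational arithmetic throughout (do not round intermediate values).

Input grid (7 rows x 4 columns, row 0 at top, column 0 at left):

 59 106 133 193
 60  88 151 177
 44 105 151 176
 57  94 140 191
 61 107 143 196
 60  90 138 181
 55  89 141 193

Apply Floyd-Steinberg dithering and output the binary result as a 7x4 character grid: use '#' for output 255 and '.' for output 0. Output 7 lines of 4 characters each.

Answer: .#.#
..##
.#.#
..##
.#.#
..##
.#.#

Derivation:
(0,0): OLD=59 → NEW=0, ERR=59
(0,1): OLD=2109/16 → NEW=255, ERR=-1971/16
(0,2): OLD=20251/256 → NEW=0, ERR=20251/256
(0,3): OLD=932285/4096 → NEW=255, ERR=-112195/4096
(1,0): OLD=14167/256 → NEW=0, ERR=14167/256
(1,1): OLD=188897/2048 → NEW=0, ERR=188897/2048
(1,2): OLD=13319413/65536 → NEW=255, ERR=-3392267/65536
(1,3): OLD=158060739/1048576 → NEW=255, ERR=-109326141/1048576
(2,0): OLD=2575163/32768 → NEW=0, ERR=2575163/32768
(2,1): OLD=169826233/1048576 → NEW=255, ERR=-97560647/1048576
(2,2): OLD=168473821/2097152 → NEW=0, ERR=168473821/2097152
(2,3): OLD=5883082825/33554432 → NEW=255, ERR=-2673297335/33554432
(3,0): OLD=1075645451/16777216 → NEW=0, ERR=1075645451/16777216
(3,1): OLD=30319454421/268435456 → NEW=0, ERR=30319454421/268435456
(3,2): OLD=832220186155/4294967296 → NEW=255, ERR=-262996474325/4294967296
(3,3): OLD=9918568827309/68719476736 → NEW=255, ERR=-7604897740371/68719476736
(4,0): OLD=439003004399/4294967296 → NEW=0, ERR=439003004399/4294967296
(4,1): OLD=6168968603853/34359738368 → NEW=255, ERR=-2592764679987/34359738368
(4,2): OLD=84838826416813/1099511627776 → NEW=0, ERR=84838826416813/1099511627776
(4,3): OLD=3366221332966347/17592186044416 → NEW=255, ERR=-1119786108359733/17592186044416
(5,0): OLD=42767174969279/549755813888 → NEW=0, ERR=42767174969279/549755813888
(5,1): OLD=2134096093146009/17592186044416 → NEW=0, ERR=2134096093146009/17592186044416
(5,2): OLD=1746327240943909/8796093022208 → NEW=255, ERR=-496676479719131/8796093022208
(5,3): OLD=39751990749431245/281474976710656 → NEW=255, ERR=-32024128311786035/281474976710656
(6,0): OLD=28726159993608747/281474976710656 → NEW=0, ERR=28726159993608747/281474976710656
(6,1): OLD=746847025774150365/4503599627370496 → NEW=255, ERR=-401570879205326115/4503599627370496
(6,2): OLD=5086803257709229435/72057594037927936 → NEW=0, ERR=5086803257709229435/72057594037927936
(6,3): OLD=213061815232140826461/1152921504606846976 → NEW=255, ERR=-80933168442605152419/1152921504606846976
Row 0: .#.#
Row 1: ..##
Row 2: .#.#
Row 3: ..##
Row 4: .#.#
Row 5: ..##
Row 6: .#.#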